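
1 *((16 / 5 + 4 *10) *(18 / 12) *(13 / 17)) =4212 / 85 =49.55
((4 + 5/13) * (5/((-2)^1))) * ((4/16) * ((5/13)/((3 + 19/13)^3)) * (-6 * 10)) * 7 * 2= 1945125/195112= 9.97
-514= -514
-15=-15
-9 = -9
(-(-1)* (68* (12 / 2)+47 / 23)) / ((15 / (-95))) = -179189 / 69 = -2596.94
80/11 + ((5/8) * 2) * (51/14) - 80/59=380535/36344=10.47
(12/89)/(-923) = -12/82147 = -0.00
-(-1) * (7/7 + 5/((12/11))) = 67/12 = 5.58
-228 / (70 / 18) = -2052 / 35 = -58.63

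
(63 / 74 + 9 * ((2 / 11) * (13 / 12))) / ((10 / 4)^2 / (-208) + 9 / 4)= 888576 / 751729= 1.18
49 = 49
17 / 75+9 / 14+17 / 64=38141 / 33600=1.14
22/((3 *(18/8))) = 3.26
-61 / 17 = -3.59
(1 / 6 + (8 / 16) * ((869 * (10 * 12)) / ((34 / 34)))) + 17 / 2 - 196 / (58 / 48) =4522822 / 87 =51986.46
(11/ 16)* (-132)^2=11979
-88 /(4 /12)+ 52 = -212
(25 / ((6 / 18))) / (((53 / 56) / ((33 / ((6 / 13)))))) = 300300 / 53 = 5666.04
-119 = -119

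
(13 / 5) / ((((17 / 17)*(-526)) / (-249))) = 3237 / 2630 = 1.23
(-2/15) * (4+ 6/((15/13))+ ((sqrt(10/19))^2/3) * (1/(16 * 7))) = -1.23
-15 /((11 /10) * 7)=-150 /77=-1.95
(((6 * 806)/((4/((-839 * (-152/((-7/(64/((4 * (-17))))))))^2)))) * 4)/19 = 1059702000254976/14161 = 74832427106.49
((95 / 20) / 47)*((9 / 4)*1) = 171 / 752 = 0.23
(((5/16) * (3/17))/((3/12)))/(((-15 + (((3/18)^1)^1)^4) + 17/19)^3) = -0.00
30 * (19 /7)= 570 /7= 81.43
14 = 14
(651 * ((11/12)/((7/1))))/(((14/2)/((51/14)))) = 17391/392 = 44.36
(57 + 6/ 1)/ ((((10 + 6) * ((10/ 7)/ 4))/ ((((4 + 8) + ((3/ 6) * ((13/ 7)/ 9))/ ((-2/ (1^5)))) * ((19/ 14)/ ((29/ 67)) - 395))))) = -479041067/ 9280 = -51620.80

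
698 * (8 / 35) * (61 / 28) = 85156 / 245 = 347.58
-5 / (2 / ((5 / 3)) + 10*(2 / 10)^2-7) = 25 / 27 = 0.93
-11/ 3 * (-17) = 187/ 3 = 62.33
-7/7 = -1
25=25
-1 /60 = -0.02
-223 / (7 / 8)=-1784 / 7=-254.86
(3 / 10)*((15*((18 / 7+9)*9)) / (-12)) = -2187 / 56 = -39.05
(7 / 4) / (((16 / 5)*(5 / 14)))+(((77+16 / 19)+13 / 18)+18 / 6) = 454699 / 5472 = 83.10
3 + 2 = 5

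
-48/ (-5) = 48/ 5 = 9.60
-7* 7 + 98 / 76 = -1813 / 38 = -47.71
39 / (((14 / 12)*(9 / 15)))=390 / 7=55.71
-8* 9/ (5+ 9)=-5.14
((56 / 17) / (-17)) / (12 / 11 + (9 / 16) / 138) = -453376 / 2561985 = -0.18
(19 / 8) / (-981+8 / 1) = -19 / 7784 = -0.00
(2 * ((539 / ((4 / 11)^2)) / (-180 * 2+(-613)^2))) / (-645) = -65219 / 1937110440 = -0.00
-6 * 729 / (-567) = 54 / 7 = 7.71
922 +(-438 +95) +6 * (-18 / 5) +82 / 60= 16763 / 30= 558.77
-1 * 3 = -3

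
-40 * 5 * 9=-1800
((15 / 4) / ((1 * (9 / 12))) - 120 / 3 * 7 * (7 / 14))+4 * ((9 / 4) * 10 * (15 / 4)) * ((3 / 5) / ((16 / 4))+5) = 12825 / 8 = 1603.12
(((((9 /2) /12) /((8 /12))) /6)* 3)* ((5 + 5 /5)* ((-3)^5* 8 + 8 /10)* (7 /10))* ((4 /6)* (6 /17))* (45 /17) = -4131729 /2890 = -1429.66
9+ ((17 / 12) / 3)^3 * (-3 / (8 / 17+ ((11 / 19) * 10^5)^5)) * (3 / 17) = 1277379227520000000000000912033925165 / 141931025280000000000000102688777728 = 9.00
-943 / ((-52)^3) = 943 / 140608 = 0.01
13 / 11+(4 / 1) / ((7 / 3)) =223 / 77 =2.90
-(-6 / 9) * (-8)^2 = 128 / 3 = 42.67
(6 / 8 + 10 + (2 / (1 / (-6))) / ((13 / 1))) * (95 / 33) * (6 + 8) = 339815 / 858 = 396.05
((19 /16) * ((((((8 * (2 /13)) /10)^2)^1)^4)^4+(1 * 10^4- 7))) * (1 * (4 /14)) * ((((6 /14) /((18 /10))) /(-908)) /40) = -1957387907326161229632446375994791267469448851847743104239353259 /88066466170366986165741842441635227451854944229125976562500000000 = -0.02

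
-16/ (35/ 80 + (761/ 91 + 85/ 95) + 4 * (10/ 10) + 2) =-442624/ 434183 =-1.02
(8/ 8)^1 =1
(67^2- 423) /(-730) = -2033 /365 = -5.57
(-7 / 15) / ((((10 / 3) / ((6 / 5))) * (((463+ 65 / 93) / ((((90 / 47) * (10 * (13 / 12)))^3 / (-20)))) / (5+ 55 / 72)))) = 133549313625 / 143272417664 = 0.93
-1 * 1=-1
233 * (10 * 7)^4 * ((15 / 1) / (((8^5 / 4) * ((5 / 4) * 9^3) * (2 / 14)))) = 2447519375 / 31104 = 78688.25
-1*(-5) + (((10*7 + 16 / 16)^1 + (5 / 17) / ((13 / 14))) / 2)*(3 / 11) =71593 / 4862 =14.73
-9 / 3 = -3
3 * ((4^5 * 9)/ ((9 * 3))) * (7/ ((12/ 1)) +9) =9813.33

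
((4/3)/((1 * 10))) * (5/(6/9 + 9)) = 2/29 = 0.07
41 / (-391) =-41 / 391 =-0.10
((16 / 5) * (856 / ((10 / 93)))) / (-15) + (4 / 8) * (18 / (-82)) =-17408741 / 10250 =-1698.41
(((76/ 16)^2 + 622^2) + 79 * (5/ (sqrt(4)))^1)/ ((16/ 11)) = 68130315/ 256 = 266134.04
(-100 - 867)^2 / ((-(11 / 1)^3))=-935089 / 1331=-702.55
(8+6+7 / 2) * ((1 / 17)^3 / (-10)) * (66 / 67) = -231 / 658342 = -0.00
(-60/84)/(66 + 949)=-1/1421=-0.00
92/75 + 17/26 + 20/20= 5617/1950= 2.88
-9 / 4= -2.25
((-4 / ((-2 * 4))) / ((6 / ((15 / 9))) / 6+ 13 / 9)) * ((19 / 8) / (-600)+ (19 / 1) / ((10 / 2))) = 54663 / 58880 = 0.93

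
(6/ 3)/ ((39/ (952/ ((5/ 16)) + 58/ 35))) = 213364/ 1365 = 156.31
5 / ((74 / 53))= 265 / 74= 3.58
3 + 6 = 9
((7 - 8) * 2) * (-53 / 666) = 53 / 333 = 0.16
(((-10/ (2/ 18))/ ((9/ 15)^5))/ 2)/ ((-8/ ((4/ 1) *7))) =109375/ 54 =2025.46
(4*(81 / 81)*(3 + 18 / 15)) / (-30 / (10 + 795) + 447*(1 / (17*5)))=76636 / 23819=3.22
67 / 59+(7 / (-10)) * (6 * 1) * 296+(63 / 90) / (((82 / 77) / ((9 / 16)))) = -961171007 / 774080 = -1241.69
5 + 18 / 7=53 / 7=7.57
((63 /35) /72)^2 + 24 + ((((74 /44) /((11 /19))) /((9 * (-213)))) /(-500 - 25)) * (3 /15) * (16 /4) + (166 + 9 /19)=141028464807911 /740406744000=190.47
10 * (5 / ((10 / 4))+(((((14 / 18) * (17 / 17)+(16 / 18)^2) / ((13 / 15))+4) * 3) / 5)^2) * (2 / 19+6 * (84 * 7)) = 649153368028 / 1300455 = 499174.03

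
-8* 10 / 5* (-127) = 2032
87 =87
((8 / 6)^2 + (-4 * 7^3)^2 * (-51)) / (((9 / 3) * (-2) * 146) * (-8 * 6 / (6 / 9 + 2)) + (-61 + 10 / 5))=-864014240 / 141381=-6111.25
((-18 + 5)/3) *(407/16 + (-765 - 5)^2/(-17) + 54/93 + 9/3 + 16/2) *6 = 3818961419/4216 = 905825.76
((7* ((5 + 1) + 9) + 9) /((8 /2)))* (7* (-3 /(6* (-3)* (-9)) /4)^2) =133 /31104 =0.00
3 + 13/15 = 58/15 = 3.87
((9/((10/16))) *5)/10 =36/5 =7.20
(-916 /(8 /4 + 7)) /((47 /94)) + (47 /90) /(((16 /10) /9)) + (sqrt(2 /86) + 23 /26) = -373901 /1872 + sqrt(43) /43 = -199.58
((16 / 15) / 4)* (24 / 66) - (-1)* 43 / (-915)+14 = 141413 / 10065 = 14.05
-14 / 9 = -1.56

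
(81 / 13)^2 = 6561 / 169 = 38.82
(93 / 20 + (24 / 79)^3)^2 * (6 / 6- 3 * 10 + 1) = -14895261588322143 / 24308745552100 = -612.75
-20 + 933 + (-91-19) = 803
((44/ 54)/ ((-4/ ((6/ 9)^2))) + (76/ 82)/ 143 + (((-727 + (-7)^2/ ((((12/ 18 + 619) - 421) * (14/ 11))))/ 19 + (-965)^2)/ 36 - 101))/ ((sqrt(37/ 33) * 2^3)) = 3325445061793835 * sqrt(1221)/ 38203902367488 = 3041.58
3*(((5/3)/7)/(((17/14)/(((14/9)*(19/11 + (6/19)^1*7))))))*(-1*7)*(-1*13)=10485020/31977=327.89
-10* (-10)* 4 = 400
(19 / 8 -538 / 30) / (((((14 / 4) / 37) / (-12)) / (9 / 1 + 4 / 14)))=898027 / 49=18327.08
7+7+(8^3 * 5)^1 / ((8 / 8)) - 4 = 2570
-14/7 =-2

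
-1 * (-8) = 8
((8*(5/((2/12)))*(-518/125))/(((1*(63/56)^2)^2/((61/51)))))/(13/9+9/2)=-4141613056/33151275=-124.93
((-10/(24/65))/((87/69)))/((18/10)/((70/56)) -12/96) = -373750/22881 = -16.33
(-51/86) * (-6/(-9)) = -17/43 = -0.40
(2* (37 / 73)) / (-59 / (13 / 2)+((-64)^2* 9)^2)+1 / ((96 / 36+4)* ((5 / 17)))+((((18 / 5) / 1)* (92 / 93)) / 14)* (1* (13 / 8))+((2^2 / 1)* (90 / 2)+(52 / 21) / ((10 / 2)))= 217588475428373797 / 1199372461523700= 181.42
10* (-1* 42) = -420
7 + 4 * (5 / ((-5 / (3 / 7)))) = 37 / 7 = 5.29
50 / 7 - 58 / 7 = -8 / 7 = -1.14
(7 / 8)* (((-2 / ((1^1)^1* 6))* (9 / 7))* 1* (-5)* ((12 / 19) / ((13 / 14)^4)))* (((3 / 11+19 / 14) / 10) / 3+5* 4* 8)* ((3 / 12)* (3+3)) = 2282685237 / 5969249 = 382.41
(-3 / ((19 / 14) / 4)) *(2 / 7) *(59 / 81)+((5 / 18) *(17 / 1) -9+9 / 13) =-72367 / 13338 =-5.43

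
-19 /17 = -1.12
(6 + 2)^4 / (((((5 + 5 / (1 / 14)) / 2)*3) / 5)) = 8192 / 45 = 182.04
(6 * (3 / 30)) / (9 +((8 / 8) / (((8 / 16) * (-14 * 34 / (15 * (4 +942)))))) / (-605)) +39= 775459 / 19850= 39.07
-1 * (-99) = 99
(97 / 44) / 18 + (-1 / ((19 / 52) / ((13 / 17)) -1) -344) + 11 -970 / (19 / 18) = -6639451285 / 5311944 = -1249.91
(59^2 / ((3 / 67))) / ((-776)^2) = 233227 / 1806528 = 0.13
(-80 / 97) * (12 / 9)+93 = 26743 / 291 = 91.90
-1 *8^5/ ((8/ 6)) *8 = -196608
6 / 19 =0.32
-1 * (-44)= 44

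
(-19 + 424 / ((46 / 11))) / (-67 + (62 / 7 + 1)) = -2653 / 1840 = -1.44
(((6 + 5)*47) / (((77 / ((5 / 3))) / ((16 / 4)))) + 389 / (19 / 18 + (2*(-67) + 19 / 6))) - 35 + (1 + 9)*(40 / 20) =656479 / 24528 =26.76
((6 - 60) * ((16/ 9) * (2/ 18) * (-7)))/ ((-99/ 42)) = -3136/ 99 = -31.68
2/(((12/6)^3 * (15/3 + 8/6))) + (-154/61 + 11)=8.51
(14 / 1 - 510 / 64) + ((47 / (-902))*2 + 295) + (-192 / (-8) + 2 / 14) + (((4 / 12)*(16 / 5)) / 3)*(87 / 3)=1524668881 / 4546080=335.38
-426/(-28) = 213/14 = 15.21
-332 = -332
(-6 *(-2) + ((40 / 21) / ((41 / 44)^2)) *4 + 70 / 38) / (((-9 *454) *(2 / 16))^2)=242713648 / 2799479827431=0.00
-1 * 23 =-23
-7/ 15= -0.47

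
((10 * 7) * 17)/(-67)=-1190/67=-17.76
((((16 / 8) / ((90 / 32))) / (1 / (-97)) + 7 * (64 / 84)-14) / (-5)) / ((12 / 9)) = 11.65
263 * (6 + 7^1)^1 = 3419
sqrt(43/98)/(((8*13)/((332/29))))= 83*sqrt(86)/10556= 0.07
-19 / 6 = -3.17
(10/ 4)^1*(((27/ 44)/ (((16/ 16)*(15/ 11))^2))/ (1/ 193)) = 159.22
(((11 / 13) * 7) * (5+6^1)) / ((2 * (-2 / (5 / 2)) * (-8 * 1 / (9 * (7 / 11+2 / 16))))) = 232155 / 6656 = 34.88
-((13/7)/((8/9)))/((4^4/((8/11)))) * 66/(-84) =117/25088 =0.00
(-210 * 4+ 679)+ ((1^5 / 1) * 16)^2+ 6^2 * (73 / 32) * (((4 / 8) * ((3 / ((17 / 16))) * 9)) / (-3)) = -4298 / 17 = -252.82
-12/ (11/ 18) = -19.64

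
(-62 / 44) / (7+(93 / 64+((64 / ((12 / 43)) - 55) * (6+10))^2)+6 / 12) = -8928 / 49296547223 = -0.00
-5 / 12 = -0.42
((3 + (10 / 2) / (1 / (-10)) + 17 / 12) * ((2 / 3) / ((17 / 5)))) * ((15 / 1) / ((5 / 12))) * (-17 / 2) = 2735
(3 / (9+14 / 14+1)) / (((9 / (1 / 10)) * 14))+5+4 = 41581 / 4620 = 9.00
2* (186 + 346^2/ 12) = 60974/ 3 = 20324.67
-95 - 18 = -113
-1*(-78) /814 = 39 /407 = 0.10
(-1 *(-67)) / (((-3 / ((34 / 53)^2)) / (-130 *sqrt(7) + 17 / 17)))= -77452 / 8427 + 10068760 *sqrt(7) / 8427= 3152.01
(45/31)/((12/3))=45/124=0.36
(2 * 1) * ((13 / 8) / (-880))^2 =0.00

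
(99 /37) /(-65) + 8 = 19141 /2405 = 7.96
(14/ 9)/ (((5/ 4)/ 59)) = 3304/ 45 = 73.42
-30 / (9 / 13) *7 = -910 / 3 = -303.33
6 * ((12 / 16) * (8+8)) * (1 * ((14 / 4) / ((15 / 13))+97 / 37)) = 75324 / 185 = 407.16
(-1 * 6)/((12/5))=-5/2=-2.50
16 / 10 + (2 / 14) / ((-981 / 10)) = 54886 / 34335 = 1.60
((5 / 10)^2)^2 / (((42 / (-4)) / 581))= -83 / 24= -3.46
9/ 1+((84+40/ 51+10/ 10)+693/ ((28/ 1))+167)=58453/ 204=286.53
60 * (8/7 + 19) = 8460/7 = 1208.57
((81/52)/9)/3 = 3/52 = 0.06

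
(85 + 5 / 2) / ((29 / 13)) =2275 / 58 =39.22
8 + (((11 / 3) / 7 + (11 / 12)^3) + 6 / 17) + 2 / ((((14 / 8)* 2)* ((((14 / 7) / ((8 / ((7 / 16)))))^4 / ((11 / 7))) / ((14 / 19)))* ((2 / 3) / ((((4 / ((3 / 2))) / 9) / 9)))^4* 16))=144305420933917085 / 14955907550117184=9.65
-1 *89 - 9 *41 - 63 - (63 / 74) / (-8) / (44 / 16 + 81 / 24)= -520.98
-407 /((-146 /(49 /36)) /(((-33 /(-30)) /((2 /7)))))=1535611 /105120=14.61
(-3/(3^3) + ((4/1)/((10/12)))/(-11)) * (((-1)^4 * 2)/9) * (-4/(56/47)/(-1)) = -0.41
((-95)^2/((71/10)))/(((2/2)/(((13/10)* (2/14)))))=117325/497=236.07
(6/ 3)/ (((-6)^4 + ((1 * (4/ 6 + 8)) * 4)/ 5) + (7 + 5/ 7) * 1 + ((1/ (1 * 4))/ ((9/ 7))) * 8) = 315/ 206672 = 0.00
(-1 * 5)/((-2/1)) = 5/2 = 2.50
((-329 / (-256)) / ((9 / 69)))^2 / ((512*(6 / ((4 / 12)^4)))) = 57259489 / 146767085568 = 0.00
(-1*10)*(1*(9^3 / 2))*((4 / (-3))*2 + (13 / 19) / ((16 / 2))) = 1430055 / 152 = 9408.26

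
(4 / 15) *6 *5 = 8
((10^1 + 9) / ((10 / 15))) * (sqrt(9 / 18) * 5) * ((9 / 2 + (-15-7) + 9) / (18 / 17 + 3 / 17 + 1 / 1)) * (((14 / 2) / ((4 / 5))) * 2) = -151725 * sqrt(2) / 32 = -6705.36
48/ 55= 0.87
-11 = -11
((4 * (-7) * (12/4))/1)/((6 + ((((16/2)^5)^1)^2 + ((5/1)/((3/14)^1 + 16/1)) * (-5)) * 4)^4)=-18586664887/75294218094388185642735350007306641231972225388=-0.00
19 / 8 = 2.38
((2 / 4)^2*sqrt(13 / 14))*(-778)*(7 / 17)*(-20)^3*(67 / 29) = 52126000*sqrt(182) / 493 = 1426406.06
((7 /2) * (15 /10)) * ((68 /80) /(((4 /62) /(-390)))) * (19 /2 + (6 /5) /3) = -42729687 /160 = -267060.54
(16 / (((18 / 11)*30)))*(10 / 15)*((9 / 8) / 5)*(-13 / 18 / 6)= -143 / 24300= -0.01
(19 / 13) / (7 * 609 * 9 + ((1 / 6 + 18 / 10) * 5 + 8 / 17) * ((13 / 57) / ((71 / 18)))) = 435727 / 11438492962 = 0.00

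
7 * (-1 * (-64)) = 448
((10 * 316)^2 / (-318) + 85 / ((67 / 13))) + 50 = -333809255 / 10653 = -31334.77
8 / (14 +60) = 4 / 37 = 0.11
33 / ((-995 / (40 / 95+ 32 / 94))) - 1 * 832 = -147856712 / 177707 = -832.03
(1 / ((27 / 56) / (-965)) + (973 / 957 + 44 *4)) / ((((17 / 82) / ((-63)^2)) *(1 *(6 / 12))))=-378835884420 / 5423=-69857253.26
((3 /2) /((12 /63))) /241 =63 /1928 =0.03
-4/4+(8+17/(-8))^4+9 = 1199.33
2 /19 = 0.11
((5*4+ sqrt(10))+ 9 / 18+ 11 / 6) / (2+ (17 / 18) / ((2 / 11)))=36*sqrt(10) / 259+ 804 / 259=3.54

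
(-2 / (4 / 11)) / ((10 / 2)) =-11 / 10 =-1.10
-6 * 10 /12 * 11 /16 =-55 /16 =-3.44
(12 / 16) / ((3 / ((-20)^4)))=40000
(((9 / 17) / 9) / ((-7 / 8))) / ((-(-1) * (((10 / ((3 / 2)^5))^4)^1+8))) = -3486784401 / 570903023719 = -0.01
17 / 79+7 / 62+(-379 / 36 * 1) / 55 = 662759 / 4849020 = 0.14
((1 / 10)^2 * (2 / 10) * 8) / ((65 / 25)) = 2 / 325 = 0.01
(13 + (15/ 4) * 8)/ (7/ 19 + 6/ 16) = 6536/ 113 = 57.84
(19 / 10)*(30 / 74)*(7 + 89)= 2736 / 37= 73.95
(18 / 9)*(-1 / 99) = -2 / 99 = -0.02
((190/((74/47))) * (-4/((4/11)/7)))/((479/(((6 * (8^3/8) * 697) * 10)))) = -920187206400/17723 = -51920510.43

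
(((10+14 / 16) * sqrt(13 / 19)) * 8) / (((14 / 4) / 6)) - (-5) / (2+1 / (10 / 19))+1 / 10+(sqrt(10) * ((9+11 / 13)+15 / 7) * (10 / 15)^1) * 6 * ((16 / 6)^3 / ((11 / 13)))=539 / 390+1044 * sqrt(247) / 133+2234368 * sqrt(10) / 2079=3523.35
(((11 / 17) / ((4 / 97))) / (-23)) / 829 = -1067 / 1296556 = -0.00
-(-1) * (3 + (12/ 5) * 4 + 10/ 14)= 466/ 35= 13.31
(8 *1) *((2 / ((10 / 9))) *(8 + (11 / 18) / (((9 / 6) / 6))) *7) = 5264 / 5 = 1052.80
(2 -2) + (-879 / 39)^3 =-25153757 / 2197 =-11449.14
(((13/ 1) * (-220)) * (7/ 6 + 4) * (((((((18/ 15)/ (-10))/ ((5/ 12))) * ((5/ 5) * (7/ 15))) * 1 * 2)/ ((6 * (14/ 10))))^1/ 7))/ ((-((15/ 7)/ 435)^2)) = -208776568/ 75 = -2783687.57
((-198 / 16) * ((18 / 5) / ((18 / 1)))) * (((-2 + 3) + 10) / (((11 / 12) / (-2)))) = 297 / 5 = 59.40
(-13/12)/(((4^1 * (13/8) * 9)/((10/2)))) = -5/54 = -0.09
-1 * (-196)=196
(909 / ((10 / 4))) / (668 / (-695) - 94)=-126351 / 32999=-3.83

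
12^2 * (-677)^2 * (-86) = -5675946336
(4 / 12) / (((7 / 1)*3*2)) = 1 / 126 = 0.01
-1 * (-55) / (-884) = -55 / 884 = -0.06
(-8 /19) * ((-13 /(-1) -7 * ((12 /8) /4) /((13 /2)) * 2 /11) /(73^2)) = -14788 /14478893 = -0.00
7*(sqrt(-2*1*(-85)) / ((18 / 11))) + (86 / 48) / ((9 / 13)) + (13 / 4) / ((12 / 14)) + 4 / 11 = 8011 / 1188 + 77*sqrt(170) / 18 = 62.52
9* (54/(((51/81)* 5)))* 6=78732/85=926.26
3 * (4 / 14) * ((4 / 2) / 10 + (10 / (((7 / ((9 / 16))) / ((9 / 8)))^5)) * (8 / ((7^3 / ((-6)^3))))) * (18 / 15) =0.21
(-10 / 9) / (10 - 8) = -5 / 9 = -0.56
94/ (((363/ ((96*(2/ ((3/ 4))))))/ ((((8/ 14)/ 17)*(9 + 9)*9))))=5197824/ 14399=360.99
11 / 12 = 0.92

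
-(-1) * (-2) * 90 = -180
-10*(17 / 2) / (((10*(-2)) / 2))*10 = 85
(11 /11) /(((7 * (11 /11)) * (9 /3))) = 0.05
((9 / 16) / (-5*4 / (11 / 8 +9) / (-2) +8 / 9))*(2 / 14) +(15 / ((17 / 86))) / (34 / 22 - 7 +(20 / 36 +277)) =11437421319 / 35492646784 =0.32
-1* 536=-536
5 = 5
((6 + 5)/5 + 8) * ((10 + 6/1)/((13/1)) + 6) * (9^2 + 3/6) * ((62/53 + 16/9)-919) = -56907968809/10335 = -5506334.67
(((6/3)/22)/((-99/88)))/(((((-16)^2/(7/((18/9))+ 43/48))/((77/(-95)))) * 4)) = 1477/5253120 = 0.00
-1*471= -471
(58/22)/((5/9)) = 261/55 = 4.75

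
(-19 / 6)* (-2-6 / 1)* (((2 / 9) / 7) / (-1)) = -152 / 189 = -0.80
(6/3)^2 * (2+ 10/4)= 18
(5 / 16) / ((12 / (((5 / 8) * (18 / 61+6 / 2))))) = 1675 / 31232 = 0.05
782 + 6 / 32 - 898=-1853 / 16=-115.81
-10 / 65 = -2 / 13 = -0.15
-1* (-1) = 1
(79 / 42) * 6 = 79 / 7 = 11.29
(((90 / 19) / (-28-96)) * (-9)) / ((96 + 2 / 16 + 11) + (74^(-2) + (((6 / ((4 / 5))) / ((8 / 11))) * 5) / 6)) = 591408 / 199059029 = 0.00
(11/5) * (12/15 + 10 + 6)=924/25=36.96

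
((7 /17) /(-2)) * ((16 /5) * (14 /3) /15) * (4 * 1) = -3136 /3825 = -0.82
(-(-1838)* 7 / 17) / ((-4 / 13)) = -83629 / 34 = -2459.68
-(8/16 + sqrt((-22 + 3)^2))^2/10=-1521/40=-38.02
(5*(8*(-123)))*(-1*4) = 19680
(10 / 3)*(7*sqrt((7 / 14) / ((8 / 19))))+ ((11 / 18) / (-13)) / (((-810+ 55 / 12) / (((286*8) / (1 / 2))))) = 7744 / 28995+ 35*sqrt(19) / 6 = 25.69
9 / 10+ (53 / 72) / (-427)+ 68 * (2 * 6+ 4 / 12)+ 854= 260334803 / 153720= 1693.56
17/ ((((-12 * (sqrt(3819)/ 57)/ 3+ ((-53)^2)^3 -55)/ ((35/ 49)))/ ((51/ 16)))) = 867 * sqrt(3819)/ 156809841460511941559536+ 547670279958003/ 313619682921023883119072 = 0.00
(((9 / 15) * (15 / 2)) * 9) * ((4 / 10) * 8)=648 / 5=129.60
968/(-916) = -242/229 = -1.06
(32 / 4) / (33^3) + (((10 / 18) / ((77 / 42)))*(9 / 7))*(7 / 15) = 6542 / 35937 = 0.18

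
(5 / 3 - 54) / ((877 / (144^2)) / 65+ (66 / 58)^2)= -59321583360 / 1468535317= -40.40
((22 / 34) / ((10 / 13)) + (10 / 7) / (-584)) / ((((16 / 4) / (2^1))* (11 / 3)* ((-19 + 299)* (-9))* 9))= -145721 / 28896436800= -0.00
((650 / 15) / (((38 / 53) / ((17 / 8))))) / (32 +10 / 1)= 58565 / 19152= 3.06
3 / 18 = 1 / 6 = 0.17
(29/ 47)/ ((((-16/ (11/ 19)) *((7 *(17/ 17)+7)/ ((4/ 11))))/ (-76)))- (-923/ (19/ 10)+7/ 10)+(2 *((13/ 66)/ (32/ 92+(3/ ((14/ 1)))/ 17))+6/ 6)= 487.23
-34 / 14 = -17 / 7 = -2.43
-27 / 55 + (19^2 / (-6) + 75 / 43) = -835981 / 14190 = -58.91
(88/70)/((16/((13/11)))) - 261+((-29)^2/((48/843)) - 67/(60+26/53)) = 1860512043/128240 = 14508.05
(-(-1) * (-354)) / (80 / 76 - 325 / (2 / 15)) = 13452 / 92585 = 0.15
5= 5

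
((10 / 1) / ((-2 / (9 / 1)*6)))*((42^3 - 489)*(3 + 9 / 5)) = -2649564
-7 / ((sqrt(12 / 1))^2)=-7 / 12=-0.58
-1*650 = -650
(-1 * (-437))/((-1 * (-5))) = 437/5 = 87.40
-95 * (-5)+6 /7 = 3331 /7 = 475.86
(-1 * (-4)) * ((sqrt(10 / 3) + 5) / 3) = 4 * sqrt(30) / 9 + 20 / 3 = 9.10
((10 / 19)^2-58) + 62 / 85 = -1748848 / 30685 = -56.99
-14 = -14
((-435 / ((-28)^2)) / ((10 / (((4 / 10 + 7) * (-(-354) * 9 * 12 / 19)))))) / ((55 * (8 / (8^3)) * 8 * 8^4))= -15383601 / 524339200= -0.03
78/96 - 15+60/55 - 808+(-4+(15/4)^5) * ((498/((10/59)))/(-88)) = -11465757069/450560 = -25447.79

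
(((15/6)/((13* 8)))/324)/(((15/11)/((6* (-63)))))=-77/3744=-0.02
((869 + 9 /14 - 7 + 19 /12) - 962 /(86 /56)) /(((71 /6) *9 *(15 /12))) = 1717922 /961695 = 1.79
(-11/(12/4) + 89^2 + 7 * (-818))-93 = 2098.33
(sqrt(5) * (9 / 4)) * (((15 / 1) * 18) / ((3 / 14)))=2835 * sqrt(5)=6339.25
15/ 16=0.94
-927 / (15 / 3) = -927 / 5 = -185.40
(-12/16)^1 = -0.75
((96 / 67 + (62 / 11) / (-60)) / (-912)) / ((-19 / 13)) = 384839 / 383122080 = 0.00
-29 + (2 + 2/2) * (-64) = -221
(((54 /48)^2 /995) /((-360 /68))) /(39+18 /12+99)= -17 /9870400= -0.00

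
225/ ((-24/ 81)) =-6075/ 8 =-759.38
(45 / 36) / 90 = 1 / 72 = 0.01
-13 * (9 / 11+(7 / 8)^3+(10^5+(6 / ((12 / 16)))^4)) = -7621601689 / 5632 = -1353267.35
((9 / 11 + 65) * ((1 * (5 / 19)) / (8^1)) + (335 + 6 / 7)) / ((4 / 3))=2967159 / 11704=253.52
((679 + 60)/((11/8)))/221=5912/2431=2.43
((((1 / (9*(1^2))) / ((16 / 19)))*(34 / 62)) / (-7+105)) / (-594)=-323 / 259858368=-0.00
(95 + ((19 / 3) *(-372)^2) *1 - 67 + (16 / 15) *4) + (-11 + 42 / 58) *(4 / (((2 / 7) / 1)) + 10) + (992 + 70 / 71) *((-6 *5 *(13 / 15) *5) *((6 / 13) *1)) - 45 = 25220489971 / 30885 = 816593.49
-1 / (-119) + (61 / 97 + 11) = 134329 / 11543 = 11.64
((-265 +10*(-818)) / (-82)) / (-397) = -8445 / 32554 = -0.26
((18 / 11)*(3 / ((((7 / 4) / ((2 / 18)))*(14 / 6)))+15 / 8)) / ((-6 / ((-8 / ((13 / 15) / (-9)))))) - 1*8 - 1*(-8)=-23895 / 539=-44.33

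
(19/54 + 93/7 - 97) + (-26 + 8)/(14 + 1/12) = -5407007/63882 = -84.64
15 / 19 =0.79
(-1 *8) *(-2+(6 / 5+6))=-208 / 5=-41.60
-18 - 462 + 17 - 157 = -620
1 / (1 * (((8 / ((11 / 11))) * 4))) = 1 / 32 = 0.03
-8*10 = -80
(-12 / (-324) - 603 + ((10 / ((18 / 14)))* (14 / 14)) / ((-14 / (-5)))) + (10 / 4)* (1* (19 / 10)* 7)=-61229 / 108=-566.94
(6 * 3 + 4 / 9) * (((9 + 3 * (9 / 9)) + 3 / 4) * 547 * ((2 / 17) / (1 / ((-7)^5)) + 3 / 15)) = -7629774253 / 30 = -254325808.43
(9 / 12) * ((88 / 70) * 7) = 33 / 5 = 6.60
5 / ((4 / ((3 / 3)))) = 5 / 4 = 1.25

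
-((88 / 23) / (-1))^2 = -7744 / 529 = -14.64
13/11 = 1.18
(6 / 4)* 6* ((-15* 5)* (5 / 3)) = -1125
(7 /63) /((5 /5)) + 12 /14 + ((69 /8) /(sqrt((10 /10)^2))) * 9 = 39611 /504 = 78.59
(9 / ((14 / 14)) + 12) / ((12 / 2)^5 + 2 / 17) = 357 / 132194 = 0.00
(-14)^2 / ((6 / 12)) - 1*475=-83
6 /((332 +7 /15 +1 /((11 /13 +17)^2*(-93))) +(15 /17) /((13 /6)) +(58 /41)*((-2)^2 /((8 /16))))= 1360680946560 /78055677009503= 0.02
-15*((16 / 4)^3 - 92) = 420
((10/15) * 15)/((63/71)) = 710/63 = 11.27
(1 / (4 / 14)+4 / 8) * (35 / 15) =28 / 3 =9.33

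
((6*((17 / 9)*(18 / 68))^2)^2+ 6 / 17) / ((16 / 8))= 177 / 136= 1.30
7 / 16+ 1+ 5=103 / 16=6.44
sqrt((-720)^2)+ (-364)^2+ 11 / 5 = 666091 / 5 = 133218.20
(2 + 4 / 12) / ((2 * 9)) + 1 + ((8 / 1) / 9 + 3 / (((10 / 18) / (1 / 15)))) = 3211 / 1350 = 2.38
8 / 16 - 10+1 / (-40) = -381 / 40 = -9.52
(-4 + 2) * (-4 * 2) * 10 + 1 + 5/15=484/3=161.33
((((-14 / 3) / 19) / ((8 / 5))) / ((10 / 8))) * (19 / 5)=-7 / 15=-0.47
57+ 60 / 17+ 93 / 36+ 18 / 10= 64.91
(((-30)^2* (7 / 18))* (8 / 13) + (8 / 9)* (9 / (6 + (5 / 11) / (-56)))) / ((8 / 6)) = 7799148 / 47983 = 162.54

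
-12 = -12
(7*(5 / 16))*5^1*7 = 1225 / 16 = 76.56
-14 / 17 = -0.82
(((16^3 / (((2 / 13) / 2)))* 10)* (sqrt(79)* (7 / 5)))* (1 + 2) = 2236416* sqrt(79) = 19877700.21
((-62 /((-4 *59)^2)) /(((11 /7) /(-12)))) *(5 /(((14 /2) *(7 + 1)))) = 465 /612656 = 0.00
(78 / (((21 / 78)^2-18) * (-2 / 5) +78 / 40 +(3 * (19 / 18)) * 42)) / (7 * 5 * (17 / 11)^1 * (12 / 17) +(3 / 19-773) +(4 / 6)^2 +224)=-41325570 / 38418151267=-0.00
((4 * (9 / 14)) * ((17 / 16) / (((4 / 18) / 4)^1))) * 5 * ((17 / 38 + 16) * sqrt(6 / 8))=4303125 * sqrt(3) / 2128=3502.46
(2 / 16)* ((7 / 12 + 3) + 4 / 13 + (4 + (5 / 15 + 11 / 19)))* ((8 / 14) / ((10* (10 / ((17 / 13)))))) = 443581 / 53944800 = 0.01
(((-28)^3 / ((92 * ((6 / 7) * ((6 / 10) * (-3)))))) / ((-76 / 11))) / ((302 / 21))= -924385 / 593883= -1.56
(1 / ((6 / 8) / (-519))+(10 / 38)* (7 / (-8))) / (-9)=11691 / 152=76.91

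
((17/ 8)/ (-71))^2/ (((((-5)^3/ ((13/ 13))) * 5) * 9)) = -0.00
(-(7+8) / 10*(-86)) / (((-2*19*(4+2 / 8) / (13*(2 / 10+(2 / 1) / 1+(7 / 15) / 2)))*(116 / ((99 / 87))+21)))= -1346631 / 6552055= -0.21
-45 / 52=-0.87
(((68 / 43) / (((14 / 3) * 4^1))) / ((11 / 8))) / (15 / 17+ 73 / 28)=13872 / 785653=0.02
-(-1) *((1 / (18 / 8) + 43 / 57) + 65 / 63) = 890 / 399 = 2.23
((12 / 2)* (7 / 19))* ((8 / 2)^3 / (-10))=-1344 / 95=-14.15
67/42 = 1.60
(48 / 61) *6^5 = 373248 / 61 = 6118.82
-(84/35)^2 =-5.76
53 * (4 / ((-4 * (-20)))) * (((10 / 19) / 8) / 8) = 0.02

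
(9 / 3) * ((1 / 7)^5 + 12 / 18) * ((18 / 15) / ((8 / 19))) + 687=232844349 / 336140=692.70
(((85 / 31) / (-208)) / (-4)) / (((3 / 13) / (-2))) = -85 / 2976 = -0.03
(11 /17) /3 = 11 /51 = 0.22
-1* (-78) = 78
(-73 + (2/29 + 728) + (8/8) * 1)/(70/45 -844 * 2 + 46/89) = -7619913/19581206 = -0.39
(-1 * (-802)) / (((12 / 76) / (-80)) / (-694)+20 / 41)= 34686564160 / 21097723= 1644.09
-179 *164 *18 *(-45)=23778360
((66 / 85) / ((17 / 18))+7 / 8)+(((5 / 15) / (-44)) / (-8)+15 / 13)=56573789 / 19836960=2.85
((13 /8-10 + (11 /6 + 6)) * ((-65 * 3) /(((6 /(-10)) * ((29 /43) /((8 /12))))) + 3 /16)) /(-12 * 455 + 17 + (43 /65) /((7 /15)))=0.03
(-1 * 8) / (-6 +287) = -8 / 281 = -0.03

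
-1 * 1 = -1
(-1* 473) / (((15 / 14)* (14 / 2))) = -63.07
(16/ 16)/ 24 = 1/ 24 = 0.04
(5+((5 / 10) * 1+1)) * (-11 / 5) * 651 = -93093 / 10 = -9309.30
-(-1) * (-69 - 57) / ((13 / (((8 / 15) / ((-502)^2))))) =-84 / 4095065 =-0.00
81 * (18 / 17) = 1458 / 17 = 85.76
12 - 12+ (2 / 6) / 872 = 1 / 2616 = 0.00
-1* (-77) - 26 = 51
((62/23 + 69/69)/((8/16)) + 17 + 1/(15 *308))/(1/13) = 33693959/106260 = 317.09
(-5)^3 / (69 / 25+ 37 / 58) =-181250 / 4927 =-36.79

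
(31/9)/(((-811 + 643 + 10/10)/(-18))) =62/167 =0.37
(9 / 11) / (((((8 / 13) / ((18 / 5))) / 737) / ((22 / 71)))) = 776061 / 710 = 1093.04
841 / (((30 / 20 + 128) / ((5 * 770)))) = 25002.70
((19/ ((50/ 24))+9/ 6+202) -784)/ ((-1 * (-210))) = -9523/ 3500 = -2.72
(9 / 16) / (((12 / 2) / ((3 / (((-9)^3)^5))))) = -1 / 732057358558752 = -0.00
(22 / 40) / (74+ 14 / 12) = 3 / 410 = 0.01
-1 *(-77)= 77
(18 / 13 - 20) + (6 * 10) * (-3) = -2582 / 13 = -198.62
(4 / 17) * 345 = 1380 / 17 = 81.18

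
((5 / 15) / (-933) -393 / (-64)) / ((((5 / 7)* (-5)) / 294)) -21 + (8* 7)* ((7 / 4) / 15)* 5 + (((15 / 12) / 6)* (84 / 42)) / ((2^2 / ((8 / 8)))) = -368494699 / 746400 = -493.70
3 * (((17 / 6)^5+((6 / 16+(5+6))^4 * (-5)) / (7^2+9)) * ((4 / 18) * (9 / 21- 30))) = 1673883862681 / 67350528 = 24853.31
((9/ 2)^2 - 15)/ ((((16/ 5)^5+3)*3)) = 21875/ 4231804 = 0.01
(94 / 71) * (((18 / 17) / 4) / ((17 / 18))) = 7614 / 20519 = 0.37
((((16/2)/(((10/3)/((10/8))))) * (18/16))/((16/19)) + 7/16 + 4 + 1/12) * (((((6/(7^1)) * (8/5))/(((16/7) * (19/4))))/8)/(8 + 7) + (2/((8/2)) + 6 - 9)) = -155497/7296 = -21.31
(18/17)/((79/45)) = 810/1343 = 0.60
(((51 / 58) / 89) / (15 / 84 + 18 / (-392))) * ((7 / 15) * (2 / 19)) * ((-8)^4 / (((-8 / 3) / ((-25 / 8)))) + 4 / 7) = 17.56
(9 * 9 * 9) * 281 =204849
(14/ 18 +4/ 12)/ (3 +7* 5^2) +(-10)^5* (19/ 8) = -190237495/ 801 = -237499.99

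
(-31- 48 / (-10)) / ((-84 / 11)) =1441 / 420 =3.43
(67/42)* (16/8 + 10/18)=1541/378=4.08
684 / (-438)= -114 / 73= -1.56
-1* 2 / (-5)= 2 / 5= 0.40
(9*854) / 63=122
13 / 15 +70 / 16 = 629 / 120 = 5.24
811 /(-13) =-811 /13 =-62.38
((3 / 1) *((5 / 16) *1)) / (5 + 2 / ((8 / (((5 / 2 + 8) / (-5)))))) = 75 / 358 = 0.21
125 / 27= 4.63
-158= -158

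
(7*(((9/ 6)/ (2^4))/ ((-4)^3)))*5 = -105/ 2048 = -0.05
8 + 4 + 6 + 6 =24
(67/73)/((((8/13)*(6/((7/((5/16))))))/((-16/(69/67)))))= -6535984/75555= -86.51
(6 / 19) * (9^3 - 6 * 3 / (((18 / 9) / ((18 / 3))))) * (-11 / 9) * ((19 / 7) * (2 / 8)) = -176.79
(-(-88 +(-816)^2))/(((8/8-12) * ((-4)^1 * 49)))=-166442/539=-308.80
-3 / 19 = -0.16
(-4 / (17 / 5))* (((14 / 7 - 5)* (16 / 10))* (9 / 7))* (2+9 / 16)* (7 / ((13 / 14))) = 30996 / 221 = 140.25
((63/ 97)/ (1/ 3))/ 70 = 27/ 970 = 0.03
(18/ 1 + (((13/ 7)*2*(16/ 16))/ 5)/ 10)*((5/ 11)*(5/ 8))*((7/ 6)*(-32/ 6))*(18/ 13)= -6326/ 143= -44.24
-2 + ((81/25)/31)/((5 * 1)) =-7669/3875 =-1.98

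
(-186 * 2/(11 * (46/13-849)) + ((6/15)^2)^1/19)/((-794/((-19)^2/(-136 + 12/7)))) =46229204/281986469875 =0.00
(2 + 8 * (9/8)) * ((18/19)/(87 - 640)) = -198/10507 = -0.02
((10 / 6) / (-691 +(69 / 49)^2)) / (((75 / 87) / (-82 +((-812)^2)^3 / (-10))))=4989607020138485637529 / 62037375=80429048136522.31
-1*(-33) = 33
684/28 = 171/7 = 24.43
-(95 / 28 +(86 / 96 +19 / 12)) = -1973 / 336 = -5.87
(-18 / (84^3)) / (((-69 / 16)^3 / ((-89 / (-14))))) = 5696 / 2366250327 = 0.00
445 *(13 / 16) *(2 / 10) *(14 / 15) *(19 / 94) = 153881 / 11280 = 13.64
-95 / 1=-95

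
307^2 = 94249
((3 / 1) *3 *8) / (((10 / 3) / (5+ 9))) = 1512 / 5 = 302.40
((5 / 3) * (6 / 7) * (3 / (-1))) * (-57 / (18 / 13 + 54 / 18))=390 / 7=55.71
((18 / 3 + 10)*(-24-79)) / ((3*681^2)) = -1648 / 1391283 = -0.00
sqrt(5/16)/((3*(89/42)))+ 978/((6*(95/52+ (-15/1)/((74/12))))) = -313612/1165+ 7*sqrt(5)/178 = -269.11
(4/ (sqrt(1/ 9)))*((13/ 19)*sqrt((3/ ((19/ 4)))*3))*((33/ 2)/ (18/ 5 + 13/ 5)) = 77220*sqrt(19)/ 11191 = 30.08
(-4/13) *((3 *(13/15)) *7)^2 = -2548/25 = -101.92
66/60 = 11/10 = 1.10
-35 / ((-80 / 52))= 91 / 4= 22.75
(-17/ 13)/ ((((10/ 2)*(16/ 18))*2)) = -153/ 1040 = -0.15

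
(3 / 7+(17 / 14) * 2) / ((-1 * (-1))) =20 / 7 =2.86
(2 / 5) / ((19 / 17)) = 34 / 95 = 0.36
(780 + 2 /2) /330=71 /30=2.37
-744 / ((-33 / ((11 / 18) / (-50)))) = -62 / 225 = -0.28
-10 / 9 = -1.11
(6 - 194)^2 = 35344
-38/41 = -0.93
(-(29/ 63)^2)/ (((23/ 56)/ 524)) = -3525472/ 13041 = -270.34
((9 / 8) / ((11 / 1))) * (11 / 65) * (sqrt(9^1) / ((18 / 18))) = 27 / 520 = 0.05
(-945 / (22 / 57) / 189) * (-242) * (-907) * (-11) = 31277895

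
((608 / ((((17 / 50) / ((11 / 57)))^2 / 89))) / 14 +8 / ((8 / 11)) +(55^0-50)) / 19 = 417614546 / 6572727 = 63.54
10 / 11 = 0.91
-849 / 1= -849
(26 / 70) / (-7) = -13 / 245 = -0.05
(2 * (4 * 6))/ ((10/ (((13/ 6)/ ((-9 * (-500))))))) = 0.00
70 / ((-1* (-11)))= 6.36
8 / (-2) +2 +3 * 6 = 16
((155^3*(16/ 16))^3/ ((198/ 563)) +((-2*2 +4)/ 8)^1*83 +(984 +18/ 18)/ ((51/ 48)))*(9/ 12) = 494245358788636997261105/ 4488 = 110125971209589348765.84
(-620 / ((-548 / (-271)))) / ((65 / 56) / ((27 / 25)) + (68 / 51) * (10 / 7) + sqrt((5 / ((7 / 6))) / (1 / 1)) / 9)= -57223915560 / 552769381 + 304855488 * sqrt(210) / 552769381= -95.53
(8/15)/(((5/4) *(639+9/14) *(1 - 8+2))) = -448/3358125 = -0.00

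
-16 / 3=-5.33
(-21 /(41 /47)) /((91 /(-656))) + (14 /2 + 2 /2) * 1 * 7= 2984 /13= 229.54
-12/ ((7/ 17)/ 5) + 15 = -915/ 7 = -130.71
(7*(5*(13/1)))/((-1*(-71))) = 6.41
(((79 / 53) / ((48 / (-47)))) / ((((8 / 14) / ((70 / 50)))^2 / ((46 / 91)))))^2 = 858012886508449 / 43750287360000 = 19.61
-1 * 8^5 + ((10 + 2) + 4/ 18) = -294802/ 9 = -32755.78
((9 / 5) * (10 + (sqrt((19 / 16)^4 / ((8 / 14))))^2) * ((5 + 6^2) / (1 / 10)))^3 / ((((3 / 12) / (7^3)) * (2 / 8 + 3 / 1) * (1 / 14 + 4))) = 1774329365156525962866799946109 / 17381079811883008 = 102083954757716.58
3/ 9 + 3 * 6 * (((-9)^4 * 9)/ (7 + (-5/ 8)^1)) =8503073/ 51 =166726.92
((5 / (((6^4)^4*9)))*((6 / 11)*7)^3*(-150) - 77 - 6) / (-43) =2164281075087227 / 1121254050926592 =1.93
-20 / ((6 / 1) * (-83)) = 10 / 249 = 0.04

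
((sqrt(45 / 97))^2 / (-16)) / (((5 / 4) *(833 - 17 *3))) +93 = 28217679 / 303416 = 93.00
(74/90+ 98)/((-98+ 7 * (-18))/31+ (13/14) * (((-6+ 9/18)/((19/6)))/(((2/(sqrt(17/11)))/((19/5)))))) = -121049474560/6391037277+ 1555578388 * sqrt(187)/2130345759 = -8.96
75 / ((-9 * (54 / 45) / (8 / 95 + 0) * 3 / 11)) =-1100 / 513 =-2.14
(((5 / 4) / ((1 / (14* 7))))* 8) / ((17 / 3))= 2940 / 17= 172.94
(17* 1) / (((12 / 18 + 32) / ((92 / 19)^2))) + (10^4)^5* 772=77200000000000000000012.20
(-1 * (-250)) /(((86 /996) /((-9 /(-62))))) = 560250 /1333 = 420.29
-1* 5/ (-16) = 5/ 16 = 0.31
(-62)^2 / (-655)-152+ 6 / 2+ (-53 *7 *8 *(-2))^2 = 23079541441 / 655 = 35235941.13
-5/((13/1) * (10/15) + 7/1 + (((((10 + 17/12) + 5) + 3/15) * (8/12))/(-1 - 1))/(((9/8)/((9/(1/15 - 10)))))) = -745/2999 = -0.25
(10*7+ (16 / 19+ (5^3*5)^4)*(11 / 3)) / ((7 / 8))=255126953158328 / 399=639415922702.58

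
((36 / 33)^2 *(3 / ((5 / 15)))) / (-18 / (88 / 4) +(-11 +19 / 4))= -5184 / 3421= -1.52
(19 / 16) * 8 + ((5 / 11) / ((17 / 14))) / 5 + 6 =5825 / 374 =15.57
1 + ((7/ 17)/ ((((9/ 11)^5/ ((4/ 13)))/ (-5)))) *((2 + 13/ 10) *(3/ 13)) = -0.32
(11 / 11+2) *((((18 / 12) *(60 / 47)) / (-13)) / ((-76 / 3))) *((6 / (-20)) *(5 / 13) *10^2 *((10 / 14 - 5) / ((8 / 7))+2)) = 212625 / 603668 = 0.35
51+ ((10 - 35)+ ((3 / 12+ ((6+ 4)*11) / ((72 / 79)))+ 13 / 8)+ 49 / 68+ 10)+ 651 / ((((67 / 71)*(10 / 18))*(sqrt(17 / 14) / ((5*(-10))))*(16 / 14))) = 194971 / 1224 - 14559615*sqrt(238) / 4556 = -49141.59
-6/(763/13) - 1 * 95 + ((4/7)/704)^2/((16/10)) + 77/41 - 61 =-8369012641975/54265243648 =-154.22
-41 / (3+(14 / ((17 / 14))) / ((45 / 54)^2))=-17425 / 8331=-2.09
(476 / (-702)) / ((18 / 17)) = -2023 / 3159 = -0.64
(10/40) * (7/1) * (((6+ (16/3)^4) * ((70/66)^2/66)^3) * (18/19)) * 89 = 0.60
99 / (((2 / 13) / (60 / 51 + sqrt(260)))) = 12870 / 17 + 1287 *sqrt(65) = 11133.18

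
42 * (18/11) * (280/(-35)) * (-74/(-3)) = -149184/11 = -13562.18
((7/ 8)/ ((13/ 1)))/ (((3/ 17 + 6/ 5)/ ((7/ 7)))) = 595/ 12168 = 0.05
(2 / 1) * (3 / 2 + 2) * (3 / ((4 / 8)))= 42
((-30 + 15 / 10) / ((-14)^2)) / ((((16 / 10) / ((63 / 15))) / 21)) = -513 / 64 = -8.02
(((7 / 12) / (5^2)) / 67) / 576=7 / 11577600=0.00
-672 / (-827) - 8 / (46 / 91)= -285572 / 19021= -15.01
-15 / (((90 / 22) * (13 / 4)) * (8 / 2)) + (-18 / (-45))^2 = -119 / 975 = -0.12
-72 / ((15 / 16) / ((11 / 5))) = -4224 / 25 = -168.96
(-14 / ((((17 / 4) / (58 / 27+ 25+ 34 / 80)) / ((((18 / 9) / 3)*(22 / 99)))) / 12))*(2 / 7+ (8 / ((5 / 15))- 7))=-57652144 / 20655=-2791.20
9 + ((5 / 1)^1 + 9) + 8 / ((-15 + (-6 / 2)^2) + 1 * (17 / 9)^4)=1068053 / 44155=24.19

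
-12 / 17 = -0.71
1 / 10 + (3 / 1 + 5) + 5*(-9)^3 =-36369 / 10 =-3636.90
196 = 196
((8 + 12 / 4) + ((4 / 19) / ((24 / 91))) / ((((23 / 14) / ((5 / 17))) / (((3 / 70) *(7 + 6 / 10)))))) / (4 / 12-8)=-64788 / 44965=-1.44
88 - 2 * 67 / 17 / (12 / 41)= 6229 / 102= 61.07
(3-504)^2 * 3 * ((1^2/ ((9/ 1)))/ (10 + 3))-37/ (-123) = 6436.22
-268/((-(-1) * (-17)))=268/17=15.76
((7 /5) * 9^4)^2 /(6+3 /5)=703096443 /55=12783571.69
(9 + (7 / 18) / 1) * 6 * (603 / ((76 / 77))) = 2615613 / 76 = 34415.96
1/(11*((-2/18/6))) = -54/11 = -4.91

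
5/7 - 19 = -18.29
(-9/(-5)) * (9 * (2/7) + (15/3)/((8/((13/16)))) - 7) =-31617/4480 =-7.06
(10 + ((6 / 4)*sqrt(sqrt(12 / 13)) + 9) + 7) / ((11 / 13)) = 3*13^(3 / 4)*sqrt(2)*3^(1 / 4) / 22 + 338 / 11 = 32.46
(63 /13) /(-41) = -63 /533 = -0.12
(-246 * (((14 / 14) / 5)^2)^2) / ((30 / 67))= -2747 / 3125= -0.88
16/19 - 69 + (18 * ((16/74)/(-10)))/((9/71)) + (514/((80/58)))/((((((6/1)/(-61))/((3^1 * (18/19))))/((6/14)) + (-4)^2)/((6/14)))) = -31582851905/516094796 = -61.20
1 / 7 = 0.14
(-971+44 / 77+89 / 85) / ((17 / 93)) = -53640726 / 10115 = -5303.09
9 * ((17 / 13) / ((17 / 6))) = 54 / 13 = 4.15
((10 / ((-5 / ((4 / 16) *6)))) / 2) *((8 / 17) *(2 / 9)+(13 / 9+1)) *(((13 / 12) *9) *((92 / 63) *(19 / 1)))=-1034.36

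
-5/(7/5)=-25/7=-3.57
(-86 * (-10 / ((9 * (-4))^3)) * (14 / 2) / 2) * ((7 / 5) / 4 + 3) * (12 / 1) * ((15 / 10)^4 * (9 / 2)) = -60501 / 1024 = -59.08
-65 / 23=-2.83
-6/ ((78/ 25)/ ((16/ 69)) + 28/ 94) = -56400/ 129277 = -0.44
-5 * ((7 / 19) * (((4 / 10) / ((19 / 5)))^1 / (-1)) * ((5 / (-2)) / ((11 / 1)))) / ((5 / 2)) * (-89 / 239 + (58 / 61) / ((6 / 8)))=-2741270 / 173679627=-0.02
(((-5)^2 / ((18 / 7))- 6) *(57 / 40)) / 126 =1273 / 30240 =0.04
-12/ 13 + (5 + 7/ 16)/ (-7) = -2475/ 1456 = -1.70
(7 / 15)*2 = 14 / 15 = 0.93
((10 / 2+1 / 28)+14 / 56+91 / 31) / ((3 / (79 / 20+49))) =157438 / 1085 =145.10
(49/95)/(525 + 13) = 49/51110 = 0.00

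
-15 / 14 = -1.07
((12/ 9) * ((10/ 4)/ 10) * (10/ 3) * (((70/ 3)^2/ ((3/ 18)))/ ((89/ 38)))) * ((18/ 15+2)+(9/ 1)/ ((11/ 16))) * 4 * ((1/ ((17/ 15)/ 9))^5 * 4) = 17732613104640000000/ 1390040003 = 12756908482.04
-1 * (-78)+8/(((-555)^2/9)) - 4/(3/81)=-1026742/34225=-30.00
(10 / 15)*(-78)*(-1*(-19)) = -988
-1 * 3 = -3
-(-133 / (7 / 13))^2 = -61009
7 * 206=1442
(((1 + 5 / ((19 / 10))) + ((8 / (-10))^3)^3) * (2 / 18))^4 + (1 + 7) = 99823024834670353054369495747592041 / 12442412567907012999057769775390625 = 8.02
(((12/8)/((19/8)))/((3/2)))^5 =32768/2476099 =0.01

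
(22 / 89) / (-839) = -22 / 74671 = -0.00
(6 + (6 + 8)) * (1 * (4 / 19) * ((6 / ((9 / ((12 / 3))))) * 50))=32000 / 57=561.40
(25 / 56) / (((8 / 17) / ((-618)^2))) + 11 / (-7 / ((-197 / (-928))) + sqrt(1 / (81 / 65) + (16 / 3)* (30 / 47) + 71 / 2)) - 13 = 12561413042617303313 / 34671020751472 - 3842091* sqrt(28418738) / 309562685281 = 362302.88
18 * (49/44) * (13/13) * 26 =5733/11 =521.18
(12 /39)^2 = 16 /169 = 0.09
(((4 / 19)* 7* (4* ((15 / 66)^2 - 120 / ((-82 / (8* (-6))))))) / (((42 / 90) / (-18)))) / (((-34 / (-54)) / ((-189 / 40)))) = -11289086235 / 94259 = -119766.67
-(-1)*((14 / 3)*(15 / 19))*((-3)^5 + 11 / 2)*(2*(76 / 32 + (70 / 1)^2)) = -34316625 / 4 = -8579156.25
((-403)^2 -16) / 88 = 14763 / 8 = 1845.38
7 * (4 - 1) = 21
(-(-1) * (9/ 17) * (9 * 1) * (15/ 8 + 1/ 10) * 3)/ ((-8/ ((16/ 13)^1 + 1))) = -556713/ 70720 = -7.87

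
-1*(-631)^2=-398161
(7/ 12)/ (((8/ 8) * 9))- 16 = -1721/ 108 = -15.94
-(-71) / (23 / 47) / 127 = 3337 / 2921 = 1.14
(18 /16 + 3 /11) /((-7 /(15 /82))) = -45 /1232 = -0.04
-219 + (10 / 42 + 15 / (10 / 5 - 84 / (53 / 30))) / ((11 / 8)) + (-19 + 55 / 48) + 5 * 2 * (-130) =-2285437697 / 1487024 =-1536.92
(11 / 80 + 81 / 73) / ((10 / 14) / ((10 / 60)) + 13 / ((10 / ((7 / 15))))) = 764715 / 3000008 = 0.25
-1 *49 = -49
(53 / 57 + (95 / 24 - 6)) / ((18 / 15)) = -845 / 912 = -0.93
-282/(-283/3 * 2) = 423/283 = 1.49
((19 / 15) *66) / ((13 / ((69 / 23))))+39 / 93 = 39719 / 2015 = 19.71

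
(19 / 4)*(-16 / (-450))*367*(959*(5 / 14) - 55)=160379 / 9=17819.89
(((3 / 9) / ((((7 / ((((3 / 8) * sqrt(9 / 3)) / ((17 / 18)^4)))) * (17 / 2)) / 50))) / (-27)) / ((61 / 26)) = -0.00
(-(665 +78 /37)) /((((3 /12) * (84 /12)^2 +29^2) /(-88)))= 8688416 /126281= 68.80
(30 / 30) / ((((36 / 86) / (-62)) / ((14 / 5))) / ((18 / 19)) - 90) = -37324 / 3359255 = -0.01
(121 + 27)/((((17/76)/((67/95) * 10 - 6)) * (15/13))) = 30784/51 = 603.61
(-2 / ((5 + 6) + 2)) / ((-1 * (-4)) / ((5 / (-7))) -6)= 5 / 377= 0.01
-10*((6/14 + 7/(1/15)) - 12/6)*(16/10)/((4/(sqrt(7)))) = -2896*sqrt(7)/7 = -1094.59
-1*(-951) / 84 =317 / 28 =11.32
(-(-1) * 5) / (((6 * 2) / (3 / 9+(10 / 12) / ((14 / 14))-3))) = -55 / 72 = -0.76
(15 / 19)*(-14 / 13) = -210 / 247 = -0.85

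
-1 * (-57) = 57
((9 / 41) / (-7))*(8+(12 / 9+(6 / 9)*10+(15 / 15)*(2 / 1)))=-162 / 287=-0.56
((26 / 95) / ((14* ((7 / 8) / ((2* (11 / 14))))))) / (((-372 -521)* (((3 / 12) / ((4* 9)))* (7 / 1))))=-164736 / 203688835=-0.00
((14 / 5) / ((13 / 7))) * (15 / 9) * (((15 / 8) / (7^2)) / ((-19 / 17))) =-0.09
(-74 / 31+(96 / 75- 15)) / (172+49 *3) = -12483 / 247225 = -0.05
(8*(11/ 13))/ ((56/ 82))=902/ 91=9.91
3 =3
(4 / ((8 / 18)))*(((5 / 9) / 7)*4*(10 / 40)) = 5 / 7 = 0.71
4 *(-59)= -236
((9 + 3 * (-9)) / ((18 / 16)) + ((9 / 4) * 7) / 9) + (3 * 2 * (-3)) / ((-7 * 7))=-13.88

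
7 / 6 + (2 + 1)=25 / 6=4.17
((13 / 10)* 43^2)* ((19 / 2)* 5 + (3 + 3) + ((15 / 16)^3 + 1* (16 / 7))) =39014767181 / 286720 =136072.71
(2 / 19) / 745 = 2 / 14155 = 0.00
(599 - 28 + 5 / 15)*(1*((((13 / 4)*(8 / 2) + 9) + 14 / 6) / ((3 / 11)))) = 1376342 / 27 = 50975.63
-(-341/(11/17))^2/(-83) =277729/83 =3346.13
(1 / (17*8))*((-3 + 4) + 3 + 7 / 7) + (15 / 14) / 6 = 205 / 952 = 0.22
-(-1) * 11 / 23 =11 / 23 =0.48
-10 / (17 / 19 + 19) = -0.50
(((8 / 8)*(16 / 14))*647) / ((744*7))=647 / 4557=0.14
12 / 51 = 4 / 17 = 0.24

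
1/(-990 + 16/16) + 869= 859440/989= 869.00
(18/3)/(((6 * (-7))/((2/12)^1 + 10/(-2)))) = 29/42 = 0.69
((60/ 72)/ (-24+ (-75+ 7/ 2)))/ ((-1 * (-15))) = -1/ 1719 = -0.00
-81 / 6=-13.50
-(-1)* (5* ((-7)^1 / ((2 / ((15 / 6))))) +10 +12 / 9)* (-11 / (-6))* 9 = -4279 / 8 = -534.88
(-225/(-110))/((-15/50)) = -75/11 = -6.82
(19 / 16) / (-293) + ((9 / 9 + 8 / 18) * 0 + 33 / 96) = 3185 / 9376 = 0.34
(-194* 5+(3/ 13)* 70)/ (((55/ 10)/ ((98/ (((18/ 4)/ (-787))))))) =3825449600/ 1287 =2972377.31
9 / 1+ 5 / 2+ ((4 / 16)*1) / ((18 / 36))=12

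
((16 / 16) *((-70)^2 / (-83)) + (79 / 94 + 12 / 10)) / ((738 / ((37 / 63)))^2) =-434834101 / 12046800903480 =-0.00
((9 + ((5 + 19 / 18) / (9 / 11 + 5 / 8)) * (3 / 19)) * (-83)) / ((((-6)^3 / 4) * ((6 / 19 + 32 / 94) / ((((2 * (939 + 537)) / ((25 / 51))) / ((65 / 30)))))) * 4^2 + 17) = -190185683159 / 3983046517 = -47.75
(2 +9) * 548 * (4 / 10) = 12056 / 5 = 2411.20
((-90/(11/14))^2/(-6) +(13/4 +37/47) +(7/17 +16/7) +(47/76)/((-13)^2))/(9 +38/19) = -9474682199285/47807185426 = -198.19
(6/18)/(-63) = -1/189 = -0.01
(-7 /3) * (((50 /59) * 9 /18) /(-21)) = 25 /531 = 0.05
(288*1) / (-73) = -288 / 73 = -3.95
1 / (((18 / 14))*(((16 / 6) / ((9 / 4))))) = 21 / 32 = 0.66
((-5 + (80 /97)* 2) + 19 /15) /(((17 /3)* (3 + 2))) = -3032 /41225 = -0.07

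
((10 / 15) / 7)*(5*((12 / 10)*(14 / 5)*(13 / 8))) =13 / 5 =2.60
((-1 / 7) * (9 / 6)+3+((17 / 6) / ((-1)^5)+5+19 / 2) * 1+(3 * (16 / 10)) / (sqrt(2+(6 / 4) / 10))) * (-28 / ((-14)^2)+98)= 6576 * sqrt(215) / 301+415795 / 294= 1734.61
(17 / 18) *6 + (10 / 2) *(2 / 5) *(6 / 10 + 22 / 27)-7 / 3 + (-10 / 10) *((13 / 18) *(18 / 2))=-91 / 270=-0.34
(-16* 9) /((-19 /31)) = 4464 /19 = 234.95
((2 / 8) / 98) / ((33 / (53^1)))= 53 / 12936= 0.00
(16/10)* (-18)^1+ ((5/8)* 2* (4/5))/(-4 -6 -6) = -2309/80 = -28.86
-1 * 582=-582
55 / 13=4.23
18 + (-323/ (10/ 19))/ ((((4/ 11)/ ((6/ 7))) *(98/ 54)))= -5344587/ 6860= -779.09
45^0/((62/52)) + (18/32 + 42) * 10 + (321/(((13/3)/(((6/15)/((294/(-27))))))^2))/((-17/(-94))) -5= 18030637322283/42768052600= 421.59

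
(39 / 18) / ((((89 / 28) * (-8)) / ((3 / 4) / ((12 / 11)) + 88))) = -7.56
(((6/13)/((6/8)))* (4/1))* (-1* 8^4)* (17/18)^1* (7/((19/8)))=-62390272/2223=-28065.80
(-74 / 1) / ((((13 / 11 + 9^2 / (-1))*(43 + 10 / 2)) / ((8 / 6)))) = 0.03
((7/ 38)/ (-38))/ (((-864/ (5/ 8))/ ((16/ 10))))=7/ 1247616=0.00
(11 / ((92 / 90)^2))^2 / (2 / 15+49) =676603125 / 299989552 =2.26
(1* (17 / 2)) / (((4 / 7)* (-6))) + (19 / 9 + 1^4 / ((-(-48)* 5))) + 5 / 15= -11 / 360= -0.03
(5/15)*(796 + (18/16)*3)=6395/24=266.46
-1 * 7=-7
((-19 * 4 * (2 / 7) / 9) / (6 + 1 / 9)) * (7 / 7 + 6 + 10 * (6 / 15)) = -152 / 35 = -4.34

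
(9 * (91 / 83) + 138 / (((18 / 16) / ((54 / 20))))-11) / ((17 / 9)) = 1232802 / 7055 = 174.74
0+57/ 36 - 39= -37.42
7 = 7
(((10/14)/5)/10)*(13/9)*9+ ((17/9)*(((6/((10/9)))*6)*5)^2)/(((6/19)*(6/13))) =340119.19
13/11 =1.18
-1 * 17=-17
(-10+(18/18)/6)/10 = -59/60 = -0.98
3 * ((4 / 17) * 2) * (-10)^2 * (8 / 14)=9600 / 119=80.67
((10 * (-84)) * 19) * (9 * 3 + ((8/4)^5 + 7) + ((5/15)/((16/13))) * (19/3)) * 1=-6484415/6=-1080735.83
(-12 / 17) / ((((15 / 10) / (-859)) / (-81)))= -556632 / 17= -32743.06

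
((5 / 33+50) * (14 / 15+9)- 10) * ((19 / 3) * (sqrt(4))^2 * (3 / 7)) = 3673004 / 693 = 5300.15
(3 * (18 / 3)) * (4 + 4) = 144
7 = 7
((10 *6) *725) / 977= 43500 / 977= 44.52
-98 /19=-5.16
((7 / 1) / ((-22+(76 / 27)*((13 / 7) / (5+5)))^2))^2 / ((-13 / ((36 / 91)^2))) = -64596985700625 / 23299783795569079552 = -0.00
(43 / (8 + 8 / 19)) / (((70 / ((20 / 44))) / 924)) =2451 / 80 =30.64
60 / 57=20 / 19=1.05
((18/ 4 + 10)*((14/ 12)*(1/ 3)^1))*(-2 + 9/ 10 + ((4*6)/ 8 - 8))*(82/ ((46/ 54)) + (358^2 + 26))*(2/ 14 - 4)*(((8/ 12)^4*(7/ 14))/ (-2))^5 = -222702212096/ 44553356235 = -5.00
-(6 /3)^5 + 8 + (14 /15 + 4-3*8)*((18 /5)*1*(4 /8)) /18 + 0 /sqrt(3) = -1943 /75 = -25.91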